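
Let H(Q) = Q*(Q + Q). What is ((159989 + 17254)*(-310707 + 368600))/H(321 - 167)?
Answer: 84802719/392 ≈ 2.1633e+5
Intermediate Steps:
H(Q) = 2*Q**2 (H(Q) = Q*(2*Q) = 2*Q**2)
((159989 + 17254)*(-310707 + 368600))/H(321 - 167) = ((159989 + 17254)*(-310707 + 368600))/((2*(321 - 167)**2)) = (177243*57893)/((2*154**2)) = 10261128999/((2*23716)) = 10261128999/47432 = 10261128999*(1/47432) = 84802719/392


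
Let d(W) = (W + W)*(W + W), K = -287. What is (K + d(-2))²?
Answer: 73441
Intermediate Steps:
d(W) = 4*W² (d(W) = (2*W)*(2*W) = 4*W²)
(K + d(-2))² = (-287 + 4*(-2)²)² = (-287 + 4*4)² = (-287 + 16)² = (-271)² = 73441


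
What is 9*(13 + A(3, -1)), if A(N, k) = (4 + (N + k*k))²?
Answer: 693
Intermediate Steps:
A(N, k) = (4 + N + k²)² (A(N, k) = (4 + (N + k²))² = (4 + N + k²)²)
9*(13 + A(3, -1)) = 9*(13 + (4 + 3 + (-1)²)²) = 9*(13 + (4 + 3 + 1)²) = 9*(13 + 8²) = 9*(13 + 64) = 9*77 = 693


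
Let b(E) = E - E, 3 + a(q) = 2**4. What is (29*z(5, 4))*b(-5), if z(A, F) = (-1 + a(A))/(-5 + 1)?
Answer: 0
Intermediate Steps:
a(q) = 13 (a(q) = -3 + 2**4 = -3 + 16 = 13)
b(E) = 0
z(A, F) = -3 (z(A, F) = (-1 + 13)/(-5 + 1) = 12/(-4) = 12*(-1/4) = -3)
(29*z(5, 4))*b(-5) = (29*(-3))*0 = -87*0 = 0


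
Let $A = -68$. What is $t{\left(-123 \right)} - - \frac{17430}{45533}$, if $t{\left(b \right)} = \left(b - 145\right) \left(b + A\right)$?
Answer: $\frac{2330760634}{45533} \approx 51188.0$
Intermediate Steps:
$t{\left(b \right)} = \left(-145 + b\right) \left(-68 + b\right)$ ($t{\left(b \right)} = \left(b - 145\right) \left(b - 68\right) = \left(-145 + b\right) \left(-68 + b\right)$)
$t{\left(-123 \right)} - - \frac{17430}{45533} = \left(9860 + \left(-123\right)^{2} - -26199\right) - - \frac{17430}{45533} = \left(9860 + 15129 + 26199\right) - \left(-17430\right) \frac{1}{45533} = 51188 - - \frac{17430}{45533} = 51188 + \frac{17430}{45533} = \frac{2330760634}{45533}$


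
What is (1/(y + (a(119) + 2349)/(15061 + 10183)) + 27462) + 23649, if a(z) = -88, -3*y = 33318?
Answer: 14329357421689/280357603 ≈ 51111.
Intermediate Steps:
y = -11106 (y = -⅓*33318 = -11106)
(1/(y + (a(119) + 2349)/(15061 + 10183)) + 27462) + 23649 = (1/(-11106 + (-88 + 2349)/(15061 + 10183)) + 27462) + 23649 = (1/(-11106 + 2261/25244) + 27462) + 23649 = (1/(-280357603/25244) + 27462) + 23649 = (-25244/280357603 + 27462) + 23649 = 7699180468342/280357603 + 23649 = 14329357421689/280357603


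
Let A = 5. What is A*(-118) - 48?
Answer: -638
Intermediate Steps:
A*(-118) - 48 = 5*(-118) - 48 = -590 - 48 = -638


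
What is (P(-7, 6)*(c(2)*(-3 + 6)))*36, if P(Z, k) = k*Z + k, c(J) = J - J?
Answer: 0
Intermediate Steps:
c(J) = 0
P(Z, k) = k + Z*k (P(Z, k) = Z*k + k = k + Z*k)
(P(-7, 6)*(c(2)*(-3 + 6)))*36 = ((6*(1 - 7))*(0*(-3 + 6)))*36 = ((6*(-6))*(0*3))*36 = -36*0*36 = 0*36 = 0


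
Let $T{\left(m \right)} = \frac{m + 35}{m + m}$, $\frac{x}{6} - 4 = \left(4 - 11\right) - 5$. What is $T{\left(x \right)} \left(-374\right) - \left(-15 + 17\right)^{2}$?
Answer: $- \frac{2623}{48} \approx -54.646$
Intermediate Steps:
$x = -48$ ($x = 24 + 6 \left(\left(4 - 11\right) - 5\right) = 24 + 6 \left(-7 - 5\right) = 24 + 6 \left(-12\right) = 24 - 72 = -48$)
$T{\left(m \right)} = \frac{35 + m}{2 m}$
$T{\left(x \right)} \left(-374\right) - \left(-15 + 17\right)^{2} = \frac{35 - 48}{2 \left(-48\right)} \left(-374\right) - \left(-15 + 17\right)^{2} = \frac{1}{2} \left(- \frac{1}{48}\right) \left(-13\right) \left(-374\right) - 2^{2} = \frac{13}{96} \left(-374\right) - 4 = - \frac{2431}{48} - 4 = - \frac{2623}{48}$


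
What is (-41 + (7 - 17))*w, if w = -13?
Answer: 663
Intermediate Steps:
(-41 + (7 - 17))*w = (-41 + (7 - 17))*(-13) = (-41 - 10)*(-13) = -51*(-13) = 663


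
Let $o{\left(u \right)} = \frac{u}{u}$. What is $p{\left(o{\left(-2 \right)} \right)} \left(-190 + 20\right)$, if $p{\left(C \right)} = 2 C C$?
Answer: $-340$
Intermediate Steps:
$o{\left(u \right)} = 1$
$p{\left(C \right)} = 2 C^{2}$
$p{\left(o{\left(-2 \right)} \right)} \left(-190 + 20\right) = 2 \cdot 1^{2} \left(-190 + 20\right) = 2 \cdot 1 \left(-170\right) = 2 \left(-170\right) = -340$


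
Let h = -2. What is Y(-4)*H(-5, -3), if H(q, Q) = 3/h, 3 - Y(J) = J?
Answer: -21/2 ≈ -10.500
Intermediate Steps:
Y(J) = 3 - J
H(q, Q) = -3/2 (H(q, Q) = 3/(-2) = 3*(-1/2) = -3/2)
Y(-4)*H(-5, -3) = (3 - 1*(-4))*(-3/2) = (3 + 4)*(-3/2) = 7*(-3/2) = -21/2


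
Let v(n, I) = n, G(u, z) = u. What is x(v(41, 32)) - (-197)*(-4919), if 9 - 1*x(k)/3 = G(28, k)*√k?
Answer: -969016 - 84*√41 ≈ -9.6955e+5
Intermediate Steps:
x(k) = 27 - 84*√k
x(v(41, 32)) - (-197)*(-4919) = (27 - 84*√41) - (-197)*(-4919) = (27 - 84*√41) - 1*969043 = (27 - 84*√41) - 969043 = -969016 - 84*√41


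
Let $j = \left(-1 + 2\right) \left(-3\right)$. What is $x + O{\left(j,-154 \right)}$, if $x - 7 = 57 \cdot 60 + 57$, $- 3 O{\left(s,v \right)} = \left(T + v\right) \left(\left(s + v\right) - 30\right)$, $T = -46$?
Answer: $- \frac{26948}{3} \approx -8982.7$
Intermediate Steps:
$j = -3$ ($j = 1 \left(-3\right) = -3$)
$O{\left(s,v \right)} = - \frac{\left(-46 + v\right) \left(-30 + s + v\right)}{3}$ ($O{\left(s,v \right)} = - \frac{\left(-46 + v\right) \left(\left(s + v\right) - 30\right)}{3} = - \frac{\left(-46 + v\right) \left(-30 + s + v\right)}{3}$)
$x = 3484$ ($x = 7 + \left(57 \cdot 60 + 57\right) = 7 + \left(3420 + 57\right) = 7 + 3477 = 3484$)
$x + O{\left(j,-154 \right)} = 3484 - \left(\frac{13222}{3} + 154 + \frac{23716}{3}\right) = 3484 - \frac{37400}{3} = - \frac{26948}{3}$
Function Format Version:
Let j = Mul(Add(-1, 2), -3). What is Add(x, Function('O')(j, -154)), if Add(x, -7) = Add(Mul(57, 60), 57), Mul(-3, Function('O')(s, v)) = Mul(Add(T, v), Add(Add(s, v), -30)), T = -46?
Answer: Rational(-26948, 3) ≈ -8982.7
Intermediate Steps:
j = -3 (j = Mul(1, -3) = -3)
Function('O')(s, v) = Mul(Rational(-1, 3), Add(-46, v), Add(-30, s, v)) (Function('O')(s, v) = Mul(Rational(-1, 3), Mul(Add(-46, v), Add(Add(s, v), -30))) = Mul(Rational(-1, 3), Mul(Add(-46, v), Add(-30, s, v))) = Mul(Rational(-1, 3), Add(-46, v), Add(-30, s, v)))
x = 3484 (x = Add(7, Add(Mul(57, 60), 57)) = Add(7, Add(3420, 57)) = Add(7, 3477) = 3484)
Add(x, Function('O')(j, -154)) = Add(3484, Add(-460, Mul(Rational(-1, 3), Pow(-154, 2)), Mul(Rational(46, 3), -3), Mul(Rational(76, 3), -154), Mul(Rational(-1, 3), -3, -154))) = Add(3484, Add(-460, Mul(Rational(-1, 3), 23716), -46, Rational(-11704, 3), -154)) = Add(3484, Add(-460, Rational(-23716, 3), -46, Rational(-11704, 3), -154)) = Add(3484, Rational(-37400, 3)) = Rational(-26948, 3)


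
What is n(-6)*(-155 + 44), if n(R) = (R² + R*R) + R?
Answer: -7326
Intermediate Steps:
n(R) = R + 2*R² (n(R) = (R² + R²) + R = 2*R² + R = R + 2*R²)
n(-6)*(-155 + 44) = (-6*(1 + 2*(-6)))*(-155 + 44) = -6*(1 - 12)*(-111) = -6*(-11)*(-111) = 66*(-111) = -7326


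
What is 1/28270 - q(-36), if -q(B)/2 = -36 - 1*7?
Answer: -2431219/28270 ≈ -86.000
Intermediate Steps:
q(B) = 86 (q(B) = -2*(-36 - 1*7) = -2*(-36 - 7) = -2*(-43) = 86)
1/28270 - q(-36) = 1/28270 - 1*86 = 1/28270 - 86 = -2431219/28270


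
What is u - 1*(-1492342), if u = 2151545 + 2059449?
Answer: 5703336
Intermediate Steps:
u = 4210994
u - 1*(-1492342) = 4210994 - 1*(-1492342) = 4210994 + 1492342 = 5703336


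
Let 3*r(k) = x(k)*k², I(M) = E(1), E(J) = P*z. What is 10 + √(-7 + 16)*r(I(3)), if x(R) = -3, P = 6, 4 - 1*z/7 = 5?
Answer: -5282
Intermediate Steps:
z = -7 (z = 28 - 7*5 = 28 - 35 = -7)
E(J) = -42 (E(J) = 6*(-7) = -42)
I(M) = -42
r(k) = -k² (r(k) = (-3*k²)/3 = -k²)
10 + √(-7 + 16)*r(I(3)) = 10 + √(-7 + 16)*(-1*(-42)²) = 10 + √9*(-1*1764) = 10 + 3*(-1764) = 10 - 5292 = -5282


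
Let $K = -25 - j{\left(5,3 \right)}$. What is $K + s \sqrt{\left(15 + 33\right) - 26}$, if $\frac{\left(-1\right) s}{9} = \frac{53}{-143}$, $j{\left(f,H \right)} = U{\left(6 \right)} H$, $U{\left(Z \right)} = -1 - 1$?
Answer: $-19 + \frac{477 \sqrt{22}}{143} \approx -3.3543$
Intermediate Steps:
$U{\left(Z \right)} = -2$ ($U{\left(Z \right)} = -1 - 1 = -2$)
$j{\left(f,H \right)} = - 2 H$
$s = \frac{477}{143}$ ($s = - 9 \frac{53}{-143} = - 9 \cdot 53 \left(- \frac{1}{143}\right) = \left(-9\right) \left(- \frac{53}{143}\right) = \frac{477}{143} \approx 3.3357$)
$K = -19$ ($K = -25 - \left(-2\right) 3 = -25 - -6 = -25 + 6 = -19$)
$K + s \sqrt{\left(15 + 33\right) - 26} = -19 + \frac{477 \sqrt{\left(15 + 33\right) - 26}}{143} = -19 + \frac{477 \sqrt{48 - 26}}{143} = -19 + \frac{477 \sqrt{22}}{143}$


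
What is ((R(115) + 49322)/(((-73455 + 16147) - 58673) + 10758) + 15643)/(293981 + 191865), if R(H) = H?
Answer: 822976976/25561086829 ≈ 0.032196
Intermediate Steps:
((R(115) + 49322)/(((-73455 + 16147) - 58673) + 10758) + 15643)/(293981 + 191865) = ((115 + 49322)/(((-73455 + 16147) - 58673) + 10758) + 15643)/(293981 + 191865) = (49437/((-57308 - 58673) + 10758) + 15643)/485846 = (49437/(-115981 + 10758) + 15643)*(1/485846) = (49437/(-105223) + 15643)*(1/485846) = (49437*(-1/105223) + 15643)*(1/485846) = (-49437/105223 + 15643)*(1/485846) = (1645953952/105223)*(1/485846) = 822976976/25561086829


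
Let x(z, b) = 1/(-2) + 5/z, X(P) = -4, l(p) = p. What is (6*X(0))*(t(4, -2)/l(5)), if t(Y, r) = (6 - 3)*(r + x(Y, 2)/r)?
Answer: 171/5 ≈ 34.200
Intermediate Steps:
x(z, b) = -1/2 + 5/z (x(z, b) = 1*(-1/2) + 5/z = -1/2 + 5/z)
t(Y, r) = 3*r + 3*(10 - Y)/(2*Y*r) (t(Y, r) = (6 - 3)*(r + ((10 - Y)/(2*Y))/r) = 3*(r + (10 - Y)/(2*Y*r)) = 3*r + 3*(10 - Y)/(2*Y*r))
(6*X(0))*(t(4, -2)/l(5)) = (6*(-4))*((3*(-2) - 3/2/(-2) + 15/(4*(-2)))/5) = -24*(-6 - 3/2*(-1/2) + 15*(1/4)*(-1/2))/5 = -24*(-6 + 3/4 - 15/8)/5 = -(-171)/5 = -24*(-57/40) = 171/5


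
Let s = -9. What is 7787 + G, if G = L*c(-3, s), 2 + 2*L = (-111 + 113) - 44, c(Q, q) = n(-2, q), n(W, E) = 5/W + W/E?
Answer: 70534/9 ≈ 7837.1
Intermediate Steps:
c(Q, q) = -5/2 - 2/q (c(Q, q) = 5/(-2) - 2/q = 5*(-½) - 2/q = -5/2 - 2/q)
L = -22 (L = -1 + ((-111 + 113) - 44)/2 = -1 + (2 - 44)/2 = -1 + (½)*(-42) = -1 - 21 = -22)
G = 451/9 (G = -22*(-5/2 - 2/(-9)) = -22*(-5/2 - 2*(-⅑)) = -22*(-5/2 + 2/9) = -22*(-41/18) = 451/9 ≈ 50.111)
7787 + G = 7787 + 451/9 = 70534/9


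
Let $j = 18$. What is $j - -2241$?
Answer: $2259$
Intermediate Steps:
$j - -2241 = 18 - -2241 = 18 + 2241 = 2259$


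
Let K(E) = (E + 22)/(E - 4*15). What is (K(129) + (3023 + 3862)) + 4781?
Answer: 805105/69 ≈ 11668.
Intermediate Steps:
K(E) = (22 + E)/(-60 + E) (K(E) = (22 + E)/(E - 60) = (22 + E)/(-60 + E))
(K(129) + (3023 + 3862)) + 4781 = ((22 + 129)/(-60 + 129) + (3023 + 3862)) + 4781 = (151/69 + 6885) + 4781 = 475216/69 + 4781 = 805105/69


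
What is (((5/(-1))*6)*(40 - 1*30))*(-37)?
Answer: 11100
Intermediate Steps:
(((5/(-1))*6)*(40 - 1*30))*(-37) = (((5*(-1))*6)*(40 - 30))*(-37) = (-5*6*10)*(-37) = -30*10*(-37) = -300*(-37) = 11100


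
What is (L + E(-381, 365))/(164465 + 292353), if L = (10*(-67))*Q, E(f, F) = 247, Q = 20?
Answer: -13153/456818 ≈ -0.028793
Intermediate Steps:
L = -13400 (L = (10*(-67))*20 = -670*20 = -13400)
(L + E(-381, 365))/(164465 + 292353) = (-13400 + 247)/(164465 + 292353) = -13153/456818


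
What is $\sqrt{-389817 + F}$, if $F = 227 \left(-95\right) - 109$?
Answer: $i \sqrt{411491} \approx 641.48 i$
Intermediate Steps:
$F = -21674$ ($F = -21565 - 109 = -21674$)
$\sqrt{-389817 + F} = \sqrt{-389817 - 21674} = \sqrt{-411491} = i \sqrt{411491}$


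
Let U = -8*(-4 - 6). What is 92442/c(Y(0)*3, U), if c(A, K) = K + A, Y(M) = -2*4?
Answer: 6603/4 ≈ 1650.8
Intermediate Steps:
Y(M) = -8
U = 80 (U = -8*(-10) = 80)
c(A, K) = A + K
92442/c(Y(0)*3, U) = 92442/(-8*3 + 80) = 92442/(-24 + 80) = 92442/56 = 92442*(1/56) = 6603/4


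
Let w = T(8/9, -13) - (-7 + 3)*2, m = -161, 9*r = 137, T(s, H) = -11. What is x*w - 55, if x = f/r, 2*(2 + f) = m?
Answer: -10615/274 ≈ -38.741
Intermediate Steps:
r = 137/9 (r = (⅑)*137 = 137/9 ≈ 15.222)
w = -3 (w = -11 - (-7 + 3)*2 = -11 - (-4)*2 = -11 - 1*(-8) = -11 + 8 = -3)
f = -165/2 (f = -2 + (½)*(-161) = -2 - 161/2 = -165/2 ≈ -82.500)
x = -1485/274 (x = -165/(2*137/9) = -165/2*9/137 = -1485/274 ≈ -5.4197)
x*w - 55 = -1485/274*(-3) - 55 = 4455/274 - 55 = -10615/274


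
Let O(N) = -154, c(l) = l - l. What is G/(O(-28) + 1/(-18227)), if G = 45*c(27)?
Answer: 0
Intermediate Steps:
c(l) = 0
G = 0 (G = 45*0 = 0)
G/(O(-28) + 1/(-18227)) = 0/(-154 + 1/(-18227)) = 0/(-154 - 1/18227) = 0/(-2806959/18227) = 0*(-18227/2806959) = 0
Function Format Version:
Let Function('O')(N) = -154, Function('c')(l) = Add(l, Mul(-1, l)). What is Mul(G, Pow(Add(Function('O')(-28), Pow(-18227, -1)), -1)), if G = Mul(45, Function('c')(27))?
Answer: 0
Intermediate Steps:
Function('c')(l) = 0
G = 0 (G = Mul(45, 0) = 0)
Mul(G, Pow(Add(Function('O')(-28), Pow(-18227, -1)), -1)) = Mul(0, Pow(Add(-154, Pow(-18227, -1)), -1)) = Mul(0, Pow(Add(-154, Rational(-1, 18227)), -1)) = Mul(0, Pow(Rational(-2806959, 18227), -1)) = Mul(0, Rational(-18227, 2806959)) = 0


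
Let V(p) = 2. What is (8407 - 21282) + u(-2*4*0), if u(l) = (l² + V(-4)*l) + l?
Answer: -12875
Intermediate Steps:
u(l) = l² + 3*l (u(l) = (l² + 2*l) + l = l² + 3*l)
(8407 - 21282) + u(-2*4*0) = (8407 - 21282) + (-2*4*0)*(3 - 2*4*0) = -12875 + (-8*0)*(3 - 8*0) = -12875 + 0*(3 + 0) = -12875 + 0*3 = -12875 + 0 = -12875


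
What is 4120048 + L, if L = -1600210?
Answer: 2519838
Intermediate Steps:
4120048 + L = 4120048 - 1600210 = 2519838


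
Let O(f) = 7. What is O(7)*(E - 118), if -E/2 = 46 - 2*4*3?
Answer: -1134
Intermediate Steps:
E = -44 (E = -2*(46 - 2*4*3) = -2*(46 - 8*3) = -2*(46 - 1*24) = -2*(46 - 24) = -2*22 = -44)
O(7)*(E - 118) = 7*(-44 - 118) = 7*(-162) = -1134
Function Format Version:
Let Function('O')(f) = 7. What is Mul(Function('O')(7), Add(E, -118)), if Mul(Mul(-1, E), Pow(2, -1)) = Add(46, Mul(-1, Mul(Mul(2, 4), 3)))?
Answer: -1134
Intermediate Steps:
E = -44 (E = Mul(-2, Add(46, Mul(-1, Mul(Mul(2, 4), 3)))) = Mul(-2, Add(46, Mul(-1, Mul(8, 3)))) = Mul(-2, Add(46, Mul(-1, 24))) = Mul(-2, Add(46, -24)) = Mul(-2, 22) = -44)
Mul(Function('O')(7), Add(E, -118)) = Mul(7, Add(-44, -118)) = Mul(7, -162) = -1134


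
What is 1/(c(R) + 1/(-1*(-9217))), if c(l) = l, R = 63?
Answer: 9217/580672 ≈ 0.015873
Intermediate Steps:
1/(c(R) + 1/(-1*(-9217))) = 1/(63 + 1/(-1*(-9217))) = 1/(63 + 1/9217) = 1/(580672/9217) = 9217/580672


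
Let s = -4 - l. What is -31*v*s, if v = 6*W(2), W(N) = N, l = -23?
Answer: -7068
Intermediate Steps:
s = 19 (s = -4 - 1*(-23) = -4 + 23 = 19)
v = 12 (v = 6*2 = 12)
-31*v*s = -31*12*19 = -372*19 = -1*7068 = -7068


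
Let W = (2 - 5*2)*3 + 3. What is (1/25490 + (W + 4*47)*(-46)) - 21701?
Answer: -748972669/25490 ≈ -29383.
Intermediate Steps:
W = -21 (W = (2 - 10)*3 + 3 = -8*3 + 3 = -24 + 3 = -21)
(1/25490 + (W + 4*47)*(-46)) - 21701 = (1/25490 + (-21 + 4*47)*(-46)) - 21701 = (1/25490 + (-21 + 188)*(-46)) - 21701 = (1/25490 + 167*(-46)) - 21701 = (1/25490 - 7682) - 21701 = -195814179/25490 - 21701 = -748972669/25490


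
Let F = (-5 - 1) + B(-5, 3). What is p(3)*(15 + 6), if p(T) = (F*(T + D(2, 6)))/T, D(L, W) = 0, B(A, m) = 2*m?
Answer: 0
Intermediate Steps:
F = 0 (F = (-5 - 1) + 2*3 = -6 + 6 = 0)
p(T) = 0 (p(T) = (0*(T + 0))/T = (0*T)/T = 0/T = 0)
p(3)*(15 + 6) = 0*(15 + 6) = 0*21 = 0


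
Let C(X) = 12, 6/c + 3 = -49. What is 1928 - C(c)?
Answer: 1916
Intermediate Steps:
c = -3/26 (c = 6/(-3 - 49) = 6/(-52) = 6*(-1/52) = -3/26 ≈ -0.11538)
1928 - C(c) = 1928 - 1*12 = 1928 - 12 = 1916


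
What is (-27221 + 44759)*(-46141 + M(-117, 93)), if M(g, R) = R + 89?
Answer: -806028942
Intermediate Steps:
M(g, R) = 89 + R
(-27221 + 44759)*(-46141 + M(-117, 93)) = (-27221 + 44759)*(-46141 + (89 + 93)) = 17538*(-46141 + 182) = 17538*(-45959) = -806028942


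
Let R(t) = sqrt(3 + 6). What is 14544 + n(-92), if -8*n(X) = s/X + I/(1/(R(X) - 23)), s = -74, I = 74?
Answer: 5420235/368 ≈ 14729.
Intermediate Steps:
R(t) = 3 (R(t) = sqrt(9) = 3)
n(X) = 185 + 37/(4*X) (n(X) = -(-74/X + 74/(1/(3 - 23)))/8 = -(-74/X + 74/(1/(-20)))/8 = -(-74/X + 74/(-1/20))/8 = -(-74/X + 74*(-20))/8 = -(-74/X - 1480)/8 = -(-1480 - 74/X)/8 = 185 + 37/(4*X))
14544 + n(-92) = 14544 + (185 + (37/4)/(-92)) = 14544 + (185 + (37/4)*(-1/92)) = 14544 + (185 - 37/368) = 14544 + 68043/368 = 5420235/368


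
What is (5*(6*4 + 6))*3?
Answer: 450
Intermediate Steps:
(5*(6*4 + 6))*3 = (5*(24 + 6))*3 = (5*30)*3 = 150*3 = 450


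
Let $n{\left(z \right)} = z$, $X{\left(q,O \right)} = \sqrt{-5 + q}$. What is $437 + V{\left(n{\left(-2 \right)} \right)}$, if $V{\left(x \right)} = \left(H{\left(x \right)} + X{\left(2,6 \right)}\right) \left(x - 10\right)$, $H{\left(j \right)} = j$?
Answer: $461 - 12 i \sqrt{3} \approx 461.0 - 20.785 i$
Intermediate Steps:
$V{\left(x \right)} = \left(-10 + x\right) \left(x + i \sqrt{3}\right)$ ($V{\left(x \right)} = \left(x + \sqrt{-5 + 2}\right) \left(x - 10\right) = \left(x + \sqrt{-3}\right) \left(-10 + x\right) = \left(x + i \sqrt{3}\right) \left(-10 + x\right) = \left(-10 + x\right) \left(x + i \sqrt{3}\right)$)
$437 + V{\left(n{\left(-2 \right)} \right)} = 437 + \left(\left(-2\right)^{2} - -20 - 10 i \sqrt{3} + i \left(-2\right) \sqrt{3}\right) = 437 + \left(4 + 20 - 10 i \sqrt{3} - 2 i \sqrt{3}\right) = 437 + \left(24 - 12 i \sqrt{3}\right) = 461 - 12 i \sqrt{3}$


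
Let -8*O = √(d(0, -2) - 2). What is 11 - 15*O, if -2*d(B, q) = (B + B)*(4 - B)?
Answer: 11 + 15*I*√2/8 ≈ 11.0 + 2.6516*I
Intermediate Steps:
d(B, q) = -B*(4 - B) (d(B, q) = -(B + B)*(4 - B)/2 = -2*B*(4 - B)/2 = -B*(4 - B))
O = -I*√2/8 (O = -√(0*(-4 + 0) - 2)/8 = -√(0*(-4) - 2)/8 = -√(0 - 2)/8 = -I*√2/8 ≈ -0.17678*I)
11 - 15*O = 11 - (-15)*I*√2/8 = 11 + 15*I*√2/8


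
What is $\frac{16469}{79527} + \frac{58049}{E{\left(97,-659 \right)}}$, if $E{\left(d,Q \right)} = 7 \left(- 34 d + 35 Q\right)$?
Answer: $- \frac{225322442}{2096570301} \approx -0.10747$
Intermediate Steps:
$E{\left(d,Q \right)} = - 238 d + 245 Q$
$\frac{16469}{79527} + \frac{58049}{E{\left(97,-659 \right)}} = \frac{16469}{79527} + \frac{58049}{\left(-238\right) 97 + 245 \left(-659\right)} = 16469 \cdot \frac{1}{79527} + \frac{58049}{-23086 - 161455} = \frac{16469}{79527} + \frac{58049}{-184541} = \frac{16469}{79527} + 58049 \left(- \frac{1}{184541}\right) = \frac{16469}{79527} - \frac{58049}{184541} = - \frac{225322442}{2096570301}$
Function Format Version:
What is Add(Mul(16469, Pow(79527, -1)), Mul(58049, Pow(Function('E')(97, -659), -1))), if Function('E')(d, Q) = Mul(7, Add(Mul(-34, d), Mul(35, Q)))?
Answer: Rational(-225322442, 2096570301) ≈ -0.10747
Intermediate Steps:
Function('E')(d, Q) = Add(Mul(-238, d), Mul(245, Q))
Add(Mul(16469, Pow(79527, -1)), Mul(58049, Pow(Function('E')(97, -659), -1))) = Add(Mul(16469, Pow(79527, -1)), Mul(58049, Pow(Add(Mul(-238, 97), Mul(245, -659)), -1))) = Add(Mul(16469, Rational(1, 79527)), Mul(58049, Pow(Add(-23086, -161455), -1))) = Add(Rational(16469, 79527), Mul(58049, Pow(-184541, -1))) = Add(Rational(16469, 79527), Mul(58049, Rational(-1, 184541))) = Add(Rational(16469, 79527), Rational(-58049, 184541)) = Rational(-225322442, 2096570301)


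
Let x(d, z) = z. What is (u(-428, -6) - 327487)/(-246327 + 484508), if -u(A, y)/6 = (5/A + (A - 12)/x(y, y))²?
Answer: -98848848937/65446422456 ≈ -1.5104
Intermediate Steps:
u(A, y) = -6*(5/A + (-12 + A)/y)² (u(A, y) = -6*(5/A + (A - 12)/y)² = -6*(5/A + (-12 + A)/y)²)
(u(-428, -6) - 327487)/(-246327 + 484508) = (-6*((-428)² - 12*(-428) + 5*(-6))²/((-428)²*(-6)²) - 327487)/(-246327 + 484508) = (-6*1/183184*1/36*(183184 + 5136 - 30)² - 327487)/238181 = (-6*1/183184*1/36*188290² - 327487)*(1/238181) = (-6*1/183184*1/36*35453124100 - 327487)*(1/238181) = (-8863281025/274776 - 327487)*(1/238181) = -98848848937/274776*1/238181 = -98848848937/65446422456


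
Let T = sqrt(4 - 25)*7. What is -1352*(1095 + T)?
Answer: -1480440 - 9464*I*sqrt(21) ≈ -1.4804e+6 - 43370.0*I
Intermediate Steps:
T = 7*I*sqrt(21) (T = sqrt(-21)*7 = (I*sqrt(21))*7 = 7*I*sqrt(21) ≈ 32.078*I)
-1352*(1095 + T) = -1352*(1095 + 7*I*sqrt(21)) = -1480440 - 9464*I*sqrt(21)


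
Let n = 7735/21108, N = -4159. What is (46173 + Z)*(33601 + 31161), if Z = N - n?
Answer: 28716240723037/10554 ≈ 2.7209e+9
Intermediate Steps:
n = 7735/21108 (n = 7735*(1/21108) = 7735/21108 ≈ 0.36645)
Z = -87795907/21108 (Z = -4159 - 1*7735/21108 = -4159 - 7735/21108 = -87795907/21108 ≈ -4159.4)
(46173 + Z)*(33601 + 31161) = (46173 - 87795907/21108)*(33601 + 31161) = (886823777/21108)*64762 = 28716240723037/10554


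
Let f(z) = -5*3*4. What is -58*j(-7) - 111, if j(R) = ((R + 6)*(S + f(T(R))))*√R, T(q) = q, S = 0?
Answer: -111 - 3480*I*√7 ≈ -111.0 - 9207.2*I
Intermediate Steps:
f(z) = -60 (f(z) = -15*4 = -60)
j(R) = √R*(-360 - 60*R) (j(R) = ((R + 6)*(0 - 60))*√R = ((6 + R)*(-60))*√R = (-360 - 60*R)*√R = √R*(-360 - 60*R))
-58*j(-7) - 111 = -3480*√(-7)*(-6 - 1*(-7)) - 111 = -3480*I*√7*(-6 + 7) - 111 = -3480*I*√7 - 111 = -111 - 3480*I*√7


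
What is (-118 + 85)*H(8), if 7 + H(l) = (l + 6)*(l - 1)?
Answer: -3003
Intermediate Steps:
H(l) = -7 + (-1 + l)*(6 + l) (H(l) = -7 + (l + 6)*(l - 1) = -7 + (6 + l)*(-1 + l) = -7 + (-1 + l)*(6 + l))
(-118 + 85)*H(8) = (-118 + 85)*(-13 + 8² + 5*8) = -33*(-13 + 64 + 40) = -33*91 = -3003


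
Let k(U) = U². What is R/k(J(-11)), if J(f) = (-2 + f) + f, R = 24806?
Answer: 12403/288 ≈ 43.066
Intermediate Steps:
J(f) = -2 + 2*f
R/k(J(-11)) = 24806/((-2 + 2*(-11))²) = 24806/((-2 - 22)²) = 24806/((-24)²) = 24806/576 = 24806*(1/576) = 12403/288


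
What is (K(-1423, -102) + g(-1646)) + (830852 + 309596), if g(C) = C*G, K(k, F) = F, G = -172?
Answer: 1423458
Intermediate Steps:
g(C) = -172*C (g(C) = C*(-172) = -172*C)
(K(-1423, -102) + g(-1646)) + (830852 + 309596) = (-102 - 172*(-1646)) + (830852 + 309596) = (-102 + 283112) + 1140448 = 283010 + 1140448 = 1423458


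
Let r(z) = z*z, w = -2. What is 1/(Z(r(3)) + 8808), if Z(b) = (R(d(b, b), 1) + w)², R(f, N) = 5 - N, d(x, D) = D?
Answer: 1/8812 ≈ 0.00011348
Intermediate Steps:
r(z) = z²
Z(b) = 4 (Z(b) = ((5 - 1*1) - 2)² = ((5 - 1) - 2)² = (4 - 2)² = 2² = 4)
1/(Z(r(3)) + 8808) = 1/(4 + 8808) = 1/8812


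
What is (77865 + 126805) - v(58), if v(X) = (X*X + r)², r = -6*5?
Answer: -10910886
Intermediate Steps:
r = -30
v(X) = (-30 + X²)² (v(X) = (X*X - 30)² = (X² - 30)² = (-30 + X²)²)
(77865 + 126805) - v(58) = (77865 + 126805) - (-30 + 58²)² = 204670 - (-30 + 3364)² = 204670 - 1*3334² = 204670 - 1*11115556 = 204670 - 11115556 = -10910886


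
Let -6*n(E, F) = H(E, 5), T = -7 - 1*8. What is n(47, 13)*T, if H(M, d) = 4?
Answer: 10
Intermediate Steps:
T = -15 (T = -7 - 8 = -15)
n(E, F) = -2/3 (n(E, F) = -1/6*4 = -2/3)
n(47, 13)*T = -2/3*(-15) = 10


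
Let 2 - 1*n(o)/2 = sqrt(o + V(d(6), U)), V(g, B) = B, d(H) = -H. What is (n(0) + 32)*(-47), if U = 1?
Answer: -1598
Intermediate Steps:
n(o) = 4 - 2*sqrt(1 + o) (n(o) = 4 - 2*sqrt(o + 1) = 4 - 2*sqrt(1 + o))
(n(0) + 32)*(-47) = ((4 - 2*sqrt(1 + 0)) + 32)*(-47) = ((4 - 2*sqrt(1)) + 32)*(-47) = ((4 - 2*1) + 32)*(-47) = ((4 - 2) + 32)*(-47) = (2 + 32)*(-47) = 34*(-47) = -1598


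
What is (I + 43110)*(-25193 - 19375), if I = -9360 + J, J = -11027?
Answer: -1012718664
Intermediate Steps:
I = -20387 (I = -9360 - 11027 = -20387)
(I + 43110)*(-25193 - 19375) = (-20387 + 43110)*(-25193 - 19375) = 22723*(-44568) = -1012718664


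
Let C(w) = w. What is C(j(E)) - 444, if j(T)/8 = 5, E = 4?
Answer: -404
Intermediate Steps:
j(T) = 40 (j(T) = 8*5 = 40)
C(j(E)) - 444 = 40 - 444 = -404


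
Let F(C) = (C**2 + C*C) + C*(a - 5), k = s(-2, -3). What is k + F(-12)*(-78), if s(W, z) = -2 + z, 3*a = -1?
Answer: -27461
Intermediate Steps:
a = -1/3 (a = (1/3)*(-1) = -1/3 ≈ -0.33333)
k = -5 (k = -2 - 3 = -5)
F(C) = 2*C**2 - 16*C/3 (F(C) = (C**2 + C*C) + C*(-1/3 - 5) = (C**2 + C**2) + C*(-16/3) = 2*C**2 - 16*C/3)
k + F(-12)*(-78) = -5 + ((2/3)*(-12)*(-8 + 3*(-12)))*(-78) = -5 + ((2/3)*(-12)*(-8 - 36))*(-78) = -5 + ((2/3)*(-12)*(-44))*(-78) = -5 + 352*(-78) = -5 - 27456 = -27461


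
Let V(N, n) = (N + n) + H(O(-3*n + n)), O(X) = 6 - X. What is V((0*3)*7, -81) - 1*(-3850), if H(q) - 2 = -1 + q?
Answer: 3614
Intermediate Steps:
H(q) = 1 + q (H(q) = 2 + (-1 + q) = 1 + q)
V(N, n) = 7 + N + 3*n (V(N, n) = (N + n) + (1 + (6 - (-3*n + n))) = (N + n) + (1 + (6 - (-2)*n)) = (N + n) + (1 + (6 + 2*n)) = (N + n) + (7 + 2*n) = 7 + N + 3*n)
V((0*3)*7, -81) - 1*(-3850) = (7 + (0*3)*7 + 3*(-81)) - 1*(-3850) = (7 + 0*7 - 243) + 3850 = (7 + 0 - 243) + 3850 = -236 + 3850 = 3614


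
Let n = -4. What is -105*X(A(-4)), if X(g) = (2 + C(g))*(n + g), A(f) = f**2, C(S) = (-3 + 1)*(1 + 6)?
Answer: 15120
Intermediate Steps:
C(S) = -14 (C(S) = -2*7 = -14)
X(g) = 48 - 12*g (X(g) = (2 - 14)*(-4 + g) = -12*(-4 + g) = 48 - 12*g)
-105*X(A(-4)) = -105*(48 - 12*(-4)**2) = -105*(48 - 12*16) = -105*(48 - 192) = -105*(-144) = 15120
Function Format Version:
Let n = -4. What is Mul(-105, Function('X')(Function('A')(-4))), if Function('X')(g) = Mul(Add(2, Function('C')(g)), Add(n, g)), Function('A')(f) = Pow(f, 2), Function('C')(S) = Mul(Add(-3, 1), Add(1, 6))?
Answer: 15120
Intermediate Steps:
Function('C')(S) = -14 (Function('C')(S) = Mul(-2, 7) = -14)
Function('X')(g) = Add(48, Mul(-12, g)) (Function('X')(g) = Mul(Add(2, -14), Add(-4, g)) = Mul(-12, Add(-4, g)) = Add(48, Mul(-12, g)))
Mul(-105, Function('X')(Function('A')(-4))) = Mul(-105, Add(48, Mul(-12, Pow(-4, 2)))) = Mul(-105, Add(48, Mul(-12, 16))) = Mul(-105, Add(48, -192)) = Mul(-105, -144) = 15120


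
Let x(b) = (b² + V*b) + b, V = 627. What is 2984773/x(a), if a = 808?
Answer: 2984773/1160288 ≈ 2.5724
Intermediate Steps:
x(b) = b² + 628*b (x(b) = (b² + 627*b) + b = b² + 628*b)
2984773/x(a) = 2984773/((808*(628 + 808))) = 2984773/((808*1436)) = 2984773/1160288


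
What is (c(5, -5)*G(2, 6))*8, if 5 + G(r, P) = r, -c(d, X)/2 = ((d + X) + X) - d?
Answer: -480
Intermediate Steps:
c(d, X) = -4*X (c(d, X) = -2*(((d + X) + X) - d) = -2*(((X + d) + X) - d) = -2*((d + 2*X) - d) = -4*X)
G(r, P) = -5 + r
(c(5, -5)*G(2, 6))*8 = ((-4*(-5))*(-5 + 2))*8 = (20*(-3))*8 = -60*8 = -480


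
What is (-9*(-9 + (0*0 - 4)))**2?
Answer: 13689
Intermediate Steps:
(-9*(-9 + (0*0 - 4)))**2 = (-9*(-9 + (0 - 4)))**2 = (-9*(-9 - 4))**2 = (-9*(-13))**2 = 117**2 = 13689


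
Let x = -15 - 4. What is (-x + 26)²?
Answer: 2025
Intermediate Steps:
x = -19
(-x + 26)² = (-1*(-19) + 26)² = (19 + 26)² = 45² = 2025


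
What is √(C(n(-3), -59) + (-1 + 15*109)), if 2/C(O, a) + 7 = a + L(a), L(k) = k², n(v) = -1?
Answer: 4*√1191005155/3415 ≈ 40.423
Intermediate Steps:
C(O, a) = 2/(-7 + a + a²) (C(O, a) = 2/(-7 + (a + a²)) = 2/(-7 + a + a²))
√(C(n(-3), -59) + (-1 + 15*109)) = √(2/(-7 - 59 + (-59)²) + (-1 + 15*109)) = √(2/(-7 - 59 + 3481) + (-1 + 1635)) = √(2/3415 + 1634) = √(5580112/3415) = 4*√1191005155/3415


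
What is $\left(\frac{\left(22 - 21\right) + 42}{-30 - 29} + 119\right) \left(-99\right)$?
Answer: $- \frac{690822}{59} \approx -11709.0$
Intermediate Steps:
$\left(\frac{\left(22 - 21\right) + 42}{-30 - 29} + 119\right) \left(-99\right) = \left(\frac{1 + 42}{-59} + 119\right) \left(-99\right) = \left(43 \left(- \frac{1}{59}\right) + 119\right) \left(-99\right) = \left(- \frac{43}{59} + 119\right) \left(-99\right) = \frac{6978}{59} \left(-99\right) = - \frac{690822}{59}$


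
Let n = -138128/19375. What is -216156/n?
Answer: 1047005625/34532 ≈ 30320.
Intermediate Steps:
n = -138128/19375 (n = -138128*1/19375 = -138128/19375 ≈ -7.1292)
-216156/n = -216156/(-138128/19375) = -216156*(-19375/138128) = 1047005625/34532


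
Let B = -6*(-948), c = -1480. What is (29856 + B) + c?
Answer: 34064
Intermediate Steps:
B = 5688
(29856 + B) + c = (29856 + 5688) - 1480 = 35544 - 1480 = 34064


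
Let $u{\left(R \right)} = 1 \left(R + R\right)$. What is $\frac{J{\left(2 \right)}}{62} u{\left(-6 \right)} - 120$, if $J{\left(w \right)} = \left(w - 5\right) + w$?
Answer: $- \frac{3714}{31} \approx -119.81$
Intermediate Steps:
$J{\left(w \right)} = -5 + 2 w$ ($J{\left(w \right)} = \left(w - 5\right) + w = \left(-5 + w\right) + w = -5 + 2 w$)
$u{\left(R \right)} = 2 R$ ($u{\left(R \right)} = 1 \cdot 2 R = 2 R$)
$\frac{J{\left(2 \right)}}{62} u{\left(-6 \right)} - 120 = \frac{-5 + 2 \cdot 2}{62} \cdot 2 \left(-6\right) - 120 = \left(-5 + 4\right) \frac{1}{62} \left(-12\right) - 120 = \left(-1\right) \frac{1}{62} \left(-12\right) - 120 = \left(- \frac{1}{62}\right) \left(-12\right) - 120 = \frac{6}{31} - 120 = - \frac{3714}{31}$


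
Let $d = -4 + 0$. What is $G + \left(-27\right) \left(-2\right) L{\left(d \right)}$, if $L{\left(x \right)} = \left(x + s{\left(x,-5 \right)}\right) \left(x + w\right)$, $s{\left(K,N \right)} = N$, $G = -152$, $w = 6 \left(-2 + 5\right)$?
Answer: $-6956$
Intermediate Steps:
$w = 18$ ($w = 6 \cdot 3 = 18$)
$d = -4$
$L{\left(x \right)} = \left(-5 + x\right) \left(18 + x\right)$ ($L{\left(x \right)} = \left(x - 5\right) \left(x + 18\right) = \left(-5 + x\right) \left(18 + x\right)$)
$G + \left(-27\right) \left(-2\right) L{\left(d \right)} = -152 + \left(-27\right) \left(-2\right) \left(-90 + \left(-4\right)^{2} + 13 \left(-4\right)\right) = -152 + 54 \left(-90 + 16 - 52\right) = -152 + 54 \left(-126\right) = -152 - 6804 = -6956$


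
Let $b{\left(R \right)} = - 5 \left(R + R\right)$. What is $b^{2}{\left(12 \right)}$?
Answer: $14400$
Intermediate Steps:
$b{\left(R \right)} = - 10 R$ ($b{\left(R \right)} = - 5 \cdot 2 R = - 10 R$)
$b^{2}{\left(12 \right)} = \left(\left(-10\right) 12\right)^{2} = \left(-120\right)^{2} = 14400$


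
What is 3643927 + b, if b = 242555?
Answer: 3886482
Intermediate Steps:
3643927 + b = 3643927 + 242555 = 3886482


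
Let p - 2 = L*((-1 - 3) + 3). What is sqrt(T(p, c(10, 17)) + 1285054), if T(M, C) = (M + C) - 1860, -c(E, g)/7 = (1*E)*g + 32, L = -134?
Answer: 2*sqrt(320479) ≈ 1132.2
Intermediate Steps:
c(E, g) = -224 - 7*E*g (c(E, g) = -7*((1*E)*g + 32) = -7*(E*g + 32) = -7*(32 + E*g) = -224 - 7*E*g)
p = 136 (p = 2 - 134*((-1 - 3) + 3) = 2 - 134*(-4 + 3) = 2 - 134*(-1) = 2 + 134 = 136)
T(M, C) = -1860 + C + M (T(M, C) = (C + M) - 1860 = -1860 + C + M)
sqrt(T(p, c(10, 17)) + 1285054) = sqrt((-1860 + (-224 - 7*10*17) + 136) + 1285054) = sqrt((-1860 + (-224 - 1190) + 136) + 1285054) = sqrt((-1860 - 1414 + 136) + 1285054) = sqrt(-3138 + 1285054) = sqrt(1281916) = 2*sqrt(320479)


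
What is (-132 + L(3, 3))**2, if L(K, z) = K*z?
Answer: 15129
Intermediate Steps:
(-132 + L(3, 3))**2 = (-132 + 3*3)**2 = (-132 + 9)**2 = (-123)**2 = 15129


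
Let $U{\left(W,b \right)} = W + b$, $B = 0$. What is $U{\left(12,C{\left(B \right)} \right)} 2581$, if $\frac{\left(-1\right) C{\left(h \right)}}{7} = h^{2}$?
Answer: $30972$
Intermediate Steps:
$C{\left(h \right)} = - 7 h^{2}$
$U{\left(12,C{\left(B \right)} \right)} 2581 = \left(12 - 7 \cdot 0^{2}\right) 2581 = \left(12 - 0\right) 2581 = \left(12 + 0\right) 2581 = 12 \cdot 2581 = 30972$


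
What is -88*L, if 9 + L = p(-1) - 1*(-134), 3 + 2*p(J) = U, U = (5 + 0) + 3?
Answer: -11220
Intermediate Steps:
U = 8 (U = 5 + 3 = 8)
p(J) = 5/2 (p(J) = -3/2 + (½)*8 = -3/2 + 4 = 5/2)
L = 255/2 (L = -9 + (5/2 - 1*(-134)) = -9 + (5/2 + 134) = -9 + 273/2 = 255/2 ≈ 127.50)
-88*L = -88*255/2 = -11220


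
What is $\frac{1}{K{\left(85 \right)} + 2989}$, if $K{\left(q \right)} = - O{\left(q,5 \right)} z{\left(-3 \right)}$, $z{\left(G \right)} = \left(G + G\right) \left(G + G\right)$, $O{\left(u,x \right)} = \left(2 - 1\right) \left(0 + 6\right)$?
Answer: $\frac{1}{2773} \approx 0.00036062$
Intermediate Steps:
$O{\left(u,x \right)} = 6$ ($O{\left(u,x \right)} = 1 \cdot 6 = 6$)
$z{\left(G \right)} = 4 G^{2}$ ($z{\left(G \right)} = 2 G 2 G = 4 G^{2}$)
$K{\left(q \right)} = -216$ ($K{\left(q \right)} = \left(-1\right) 6 \cdot 4 \left(-3\right)^{2} = - 6 \cdot 4 \cdot 9 = \left(-6\right) 36 = -216$)
$\frac{1}{K{\left(85 \right)} + 2989} = \frac{1}{-216 + 2989} = \frac{1}{2773}$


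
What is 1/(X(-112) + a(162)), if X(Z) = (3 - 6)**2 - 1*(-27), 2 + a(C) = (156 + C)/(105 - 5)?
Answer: 50/1859 ≈ 0.026896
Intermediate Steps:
a(C) = -11/25 + C/100 (a(C) = -2 + (156 + C)/(105 - 5) = -2 + (156 + C)/100 = -2 + (156 + C)*(1/100) = -2 + (39/25 + C/100) = -11/25 + C/100)
X(Z) = 36 (X(Z) = (-3)**2 + 27 = 9 + 27 = 36)
1/(X(-112) + a(162)) = 1/(36 + (-11/25 + (1/100)*162)) = 1/(36 + (-11/25 + 81/50)) = 1/(36 + 59/50) = 1/(1859/50) = 50/1859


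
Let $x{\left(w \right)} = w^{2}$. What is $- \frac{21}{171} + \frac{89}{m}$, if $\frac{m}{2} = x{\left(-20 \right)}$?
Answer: $- \frac{527}{45600} \approx -0.011557$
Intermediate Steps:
$m = 800$ ($m = 2 \left(-20\right)^{2} = 2 \cdot 400 = 800$)
$- \frac{21}{171} + \frac{89}{m} = - \frac{21}{171} + \frac{89}{800} = \left(-21\right) \frac{1}{171} + 89 \cdot \frac{1}{800} = - \frac{7}{57} + \frac{89}{800} = - \frac{527}{45600}$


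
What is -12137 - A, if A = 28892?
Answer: -41029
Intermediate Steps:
-12137 - A = -12137 - 1*28892 = -12137 - 28892 = -41029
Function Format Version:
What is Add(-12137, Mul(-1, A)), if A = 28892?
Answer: -41029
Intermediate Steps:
Add(-12137, Mul(-1, A)) = Add(-12137, Mul(-1, 28892)) = Add(-12137, -28892) = -41029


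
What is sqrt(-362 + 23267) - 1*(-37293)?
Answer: 37293 + 3*sqrt(2545) ≈ 37444.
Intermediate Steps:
sqrt(-362 + 23267) - 1*(-37293) = sqrt(22905) + 37293 = 3*sqrt(2545) + 37293 = 37293 + 3*sqrt(2545)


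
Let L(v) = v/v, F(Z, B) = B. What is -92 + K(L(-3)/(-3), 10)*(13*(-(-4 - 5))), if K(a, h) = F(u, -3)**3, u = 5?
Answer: -3251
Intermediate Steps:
L(v) = 1
K(a, h) = -27 (K(a, h) = (-3)**3 = -27)
-92 + K(L(-3)/(-3), 10)*(13*(-(-4 - 5))) = -92 - 351*(-(-4 - 5)) = -92 - 351*(-1*(-9)) = -92 - 351*9 = -92 - 27*117 = -92 - 3159 = -3251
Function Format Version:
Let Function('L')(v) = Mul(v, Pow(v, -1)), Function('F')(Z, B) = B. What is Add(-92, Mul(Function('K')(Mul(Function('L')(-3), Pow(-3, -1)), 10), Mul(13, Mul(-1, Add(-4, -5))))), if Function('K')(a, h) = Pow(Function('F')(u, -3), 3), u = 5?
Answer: -3251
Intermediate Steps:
Function('L')(v) = 1
Function('K')(a, h) = -27 (Function('K')(a, h) = Pow(-3, 3) = -27)
Add(-92, Mul(Function('K')(Mul(Function('L')(-3), Pow(-3, -1)), 10), Mul(13, Mul(-1, Add(-4, -5))))) = Add(-92, Mul(-27, Mul(13, Mul(-1, Add(-4, -5))))) = Add(-92, Mul(-27, Mul(13, Mul(-1, -9)))) = Add(-92, Mul(-27, Mul(13, 9))) = Add(-92, Mul(-27, 117)) = Add(-92, -3159) = -3251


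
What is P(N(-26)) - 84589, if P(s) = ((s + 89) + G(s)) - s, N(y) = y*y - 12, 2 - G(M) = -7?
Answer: -84491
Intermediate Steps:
G(M) = 9 (G(M) = 2 - 1*(-7) = 2 + 7 = 9)
N(y) = -12 + y² (N(y) = y² - 12 = -12 + y²)
P(s) = 98 (P(s) = ((s + 89) + 9) - s = ((89 + s) + 9) - s = (98 + s) - s = 98)
P(N(-26)) - 84589 = 98 - 84589 = -84491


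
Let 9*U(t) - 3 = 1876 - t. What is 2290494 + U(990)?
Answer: 20615335/9 ≈ 2.2906e+6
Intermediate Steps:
U(t) = 1879/9 - t/9 (U(t) = 1/3 + (1876 - t)/9 = 1/3 + (1876/9 - t/9) = 1879/9 - t/9)
2290494 + U(990) = 2290494 + (1879/9 - 1/9*990) = 2290494 + (1879/9 - 110) = 2290494 + 889/9 = 20615335/9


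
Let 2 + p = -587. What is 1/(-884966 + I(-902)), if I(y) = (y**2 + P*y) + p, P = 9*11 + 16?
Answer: -1/175681 ≈ -5.6921e-6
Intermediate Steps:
P = 115 (P = 99 + 16 = 115)
p = -589 (p = -2 - 587 = -589)
I(y) = -589 + y**2 + 115*y (I(y) = (y**2 + 115*y) - 589 = -589 + y**2 + 115*y)
1/(-884966 + I(-902)) = 1/(-884966 + (-589 + (-902)**2 + 115*(-902))) = 1/(-884966 + (-589 + 813604 - 103730)) = 1/(-884966 + 709285) = 1/(-175681) = -1/175681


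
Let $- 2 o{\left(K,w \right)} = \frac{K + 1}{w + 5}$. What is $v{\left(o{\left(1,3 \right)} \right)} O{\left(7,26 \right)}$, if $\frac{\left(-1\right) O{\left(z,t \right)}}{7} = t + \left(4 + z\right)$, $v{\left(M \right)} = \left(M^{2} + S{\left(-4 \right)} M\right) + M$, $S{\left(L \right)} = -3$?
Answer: $- \frac{4403}{64} \approx -68.797$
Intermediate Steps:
$o{\left(K,w \right)} = - \frac{1 + K}{2 \left(5 + w\right)}$ ($o{\left(K,w \right)} = - \frac{\left(K + 1\right) \frac{1}{w + 5}}{2} = - \frac{\left(1 + K\right) \frac{1}{5 + w}}{2} = - \frac{\frac{1}{5 + w} \left(1 + K\right)}{2} = - \frac{1 + K}{2 \left(5 + w\right)}$)
$v{\left(M \right)} = M^{2} - 2 M$ ($v{\left(M \right)} = \left(M^{2} - 3 M\right) + M = M^{2} - 2 M$)
$O{\left(z,t \right)} = -28 - 7 t - 7 z$ ($O{\left(z,t \right)} = - 7 \left(t + \left(4 + z\right)\right) = - 7 \left(4 + t + z\right) = -28 - 7 t - 7 z$)
$v{\left(o{\left(1,3 \right)} \right)} O{\left(7,26 \right)} = \frac{-1 - 1}{2 \left(5 + 3\right)} \left(-2 + \frac{-1 - 1}{2 \left(5 + 3\right)}\right) \left(-28 - 182 - 49\right) = \frac{-1 - 1}{2 \cdot 8} \left(-2 + \frac{-1 - 1}{2 \cdot 8}\right) \left(-28 - 182 - 49\right) = \frac{1}{2} \cdot \frac{1}{8} \left(-2\right) \left(-2 + \frac{1}{2} \cdot \frac{1}{8} \left(-2\right)\right) \left(-259\right) = - \frac{-2 - \frac{1}{8}}{8} \left(-259\right) = \left(- \frac{1}{8}\right) \left(- \frac{17}{8}\right) \left(-259\right) = \frac{17}{64} \left(-259\right) = - \frac{4403}{64}$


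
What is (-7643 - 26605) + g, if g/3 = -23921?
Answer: -106011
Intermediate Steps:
g = -71763 (g = 3*(-23921) = -71763)
(-7643 - 26605) + g = (-7643 - 26605) - 71763 = -34248 - 71763 = -106011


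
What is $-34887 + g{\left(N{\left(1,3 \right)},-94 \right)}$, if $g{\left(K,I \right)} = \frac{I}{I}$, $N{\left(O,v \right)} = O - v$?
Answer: $-34886$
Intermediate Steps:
$g{\left(K,I \right)} = 1$
$-34887 + g{\left(N{\left(1,3 \right)},-94 \right)} = -34887 + 1 = -34886$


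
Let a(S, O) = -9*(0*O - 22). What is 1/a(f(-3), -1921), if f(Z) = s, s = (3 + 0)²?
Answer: 1/198 ≈ 0.0050505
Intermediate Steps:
s = 9 (s = 3² = 9)
f(Z) = 9
a(S, O) = 198 (a(S, O) = -9*(0 - 22) = -9*(-22) = 198)
1/a(f(-3), -1921) = 1/198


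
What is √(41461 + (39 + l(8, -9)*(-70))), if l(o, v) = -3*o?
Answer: 2*√10795 ≈ 207.80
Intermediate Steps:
l(o, v) = -3*o
√(41461 + (39 + l(8, -9)*(-70))) = √(41461 + (39 - 3*8*(-70))) = √(41461 + (39 - 24*(-70))) = √(41461 + (39 + 1680)) = √(41461 + 1719) = √43180 = 2*√10795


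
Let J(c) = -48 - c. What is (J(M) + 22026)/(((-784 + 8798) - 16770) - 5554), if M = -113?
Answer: -22091/14310 ≈ -1.5437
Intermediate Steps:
(J(M) + 22026)/(((-784 + 8798) - 16770) - 5554) = ((-48 - 1*(-113)) + 22026)/(((-784 + 8798) - 16770) - 5554) = ((-48 + 113) + 22026)/((8014 - 16770) - 5554) = (65 + 22026)/(-8756 - 5554) = 22091/(-14310) = 22091*(-1/14310) = -22091/14310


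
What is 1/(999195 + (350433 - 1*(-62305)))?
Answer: 1/1411933 ≈ 7.0825e-7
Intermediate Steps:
1/(999195 + (350433 - 1*(-62305))) = 1/(999195 + (350433 + 62305)) = 1/(999195 + 412738) = 1/1411933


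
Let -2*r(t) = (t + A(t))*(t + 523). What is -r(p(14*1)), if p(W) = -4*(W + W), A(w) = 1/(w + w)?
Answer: -10311579/448 ≈ -23017.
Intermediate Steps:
A(w) = 1/(2*w)
p(W) = -8*W
r(t) = -(523 + t)*(t + 1/(2*t))/2 (r(t) = -(t + 1/(2*t))*(t + 523)/2 = -(t + 1/(2*t))*(523 + t)/2 = -(523 + t)*(t + 1/(2*t))/2)
-r(p(14*1)) = -(-523 + (-112)*(-1 - (-8368)*14*1 - 2*(-112)²))/(4*((-112))) = -(-523 + (-8*14)*(-1 - (-8368)*14 - 2*(-8*14)²))/(4*((-8*14))) = -(-523 - 112*(-1 - 1046*(-112) - 2*(-112)²))/(4*(-112)) = -(-1)*(-523 - 112*(-1 + 117152 - 2*12544))/(4*112) = -(-1)*(-523 - 112*(-1 + 117152 - 25088))/(4*112) = -(-1)*(-523 - 112*92063)/(4*112) = -(-1)*(-523 - 10311056)/(4*112) = -(-1)*(-10311579)/(4*112) = -1*10311579/448 = -10311579/448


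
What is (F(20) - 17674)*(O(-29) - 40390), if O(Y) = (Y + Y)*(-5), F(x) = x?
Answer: 707925400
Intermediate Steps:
O(Y) = -10*Y (O(Y) = (2*Y)*(-5) = -10*Y)
(F(20) - 17674)*(O(-29) - 40390) = (20 - 17674)*(-10*(-29) - 40390) = -17654*(290 - 40390) = -17654*(-40100) = 707925400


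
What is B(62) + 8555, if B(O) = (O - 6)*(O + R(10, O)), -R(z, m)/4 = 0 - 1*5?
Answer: 13147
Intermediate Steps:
R(z, m) = 20 (R(z, m) = -4*(0 - 1*5) = -4*(0 - 5) = -4*(-5) = 20)
B(O) = (-6 + O)*(20 + O) (B(O) = (O - 6)*(O + 20) = (-6 + O)*(20 + O))
B(62) + 8555 = (-120 + 62² + 14*62) + 8555 = (-120 + 3844 + 868) + 8555 = 4592 + 8555 = 13147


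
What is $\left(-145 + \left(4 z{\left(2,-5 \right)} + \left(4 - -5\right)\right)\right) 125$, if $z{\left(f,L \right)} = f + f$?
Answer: $-15000$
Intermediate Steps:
$z{\left(f,L \right)} = 2 f$
$\left(-145 + \left(4 z{\left(2,-5 \right)} + \left(4 - -5\right)\right)\right) 125 = \left(-145 + \left(4 \cdot 2 \cdot 2 + \left(4 - -5\right)\right)\right) 125 = \left(-145 + \left(4 \cdot 4 + \left(4 + 5\right)\right)\right) 125 = \left(-145 + \left(16 + 9\right)\right) 125 = \left(-145 + 25\right) 125 = \left(-120\right) 125 = -15000$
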